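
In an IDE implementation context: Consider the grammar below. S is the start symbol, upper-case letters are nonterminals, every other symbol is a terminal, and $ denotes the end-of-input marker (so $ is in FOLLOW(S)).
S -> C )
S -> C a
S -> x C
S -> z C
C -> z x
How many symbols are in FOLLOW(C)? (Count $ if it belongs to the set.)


S is the start symbol and does not occur in any rule body, so FOLLOW(S) = {$}.
Examining every occurrence of C in a rule body:
  S -> C ) : C is followed by terminal ')' -> add ')'
  S -> C a : C is followed by terminal 'a' -> add 'a'
  S -> x C : C is at the right end -> add FOLLOW(S) = {$}
  S -> z C : C is at the right end -> add FOLLOW(S) = {$} (already in the set)
  C -> z x : C does not occur in the body -> contributes nothing
FOLLOW(C) = {), a, $}
Count: 3

3


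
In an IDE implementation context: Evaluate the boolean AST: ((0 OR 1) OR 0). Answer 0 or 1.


Step 1: Evaluate inner node
  0 OR 1 = 1
Step 2: Evaluate root node
  1 OR 0 = 1

1


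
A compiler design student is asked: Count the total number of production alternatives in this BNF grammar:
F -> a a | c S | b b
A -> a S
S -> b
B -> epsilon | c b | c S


Counting alternatives per rule:
  F: 3 alternative(s)
  A: 1 alternative(s)
  S: 1 alternative(s)
  B: 3 alternative(s)
Sum: 3 + 1 + 1 + 3 = 8

8


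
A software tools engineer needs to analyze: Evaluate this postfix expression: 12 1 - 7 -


Processing tokens left to right:
Push 12, Push 1
Pop 12 and 1, compute 12 - 1 = 11, push 11
Push 7
Pop 11 and 7, compute 11 - 7 = 4, push 4
Stack result: 4

4


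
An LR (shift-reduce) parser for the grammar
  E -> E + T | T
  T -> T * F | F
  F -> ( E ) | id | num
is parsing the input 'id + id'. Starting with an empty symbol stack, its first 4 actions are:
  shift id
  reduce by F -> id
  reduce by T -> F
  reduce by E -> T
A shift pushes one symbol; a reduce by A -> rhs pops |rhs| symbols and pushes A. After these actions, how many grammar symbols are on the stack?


Tracking the symbol stack through each action:
  Action 1: shift 'id' : push -> stack = [id] (size 1)
  Action 2: reduce by F -> id : pop 1, push F -> stack = [F] (size 1)
  Action 3: reduce by T -> F : pop 1, push T -> stack = [T] (size 1)
  Action 4: reduce by E -> T : pop 1, push E -> stack = [E] (size 1)
Final stack size: 1

1


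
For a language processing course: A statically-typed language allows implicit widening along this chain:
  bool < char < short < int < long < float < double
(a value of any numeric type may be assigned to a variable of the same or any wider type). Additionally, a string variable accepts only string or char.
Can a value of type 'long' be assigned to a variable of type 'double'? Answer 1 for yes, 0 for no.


Target variable type: double
Source value type: long
Numeric ranks: long=4, double=6
Widening allowed iff rank(source) <= rank(target): 4 <= 6? Yes
Result: 1

1


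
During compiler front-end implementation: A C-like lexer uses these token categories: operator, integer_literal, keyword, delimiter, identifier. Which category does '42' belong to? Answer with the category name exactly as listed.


Token: '42'
Checking categories:
  identifier: no
  integer_literal: YES
  operator: no
  keyword: no
  delimiter: no
Category: integer_literal

integer_literal


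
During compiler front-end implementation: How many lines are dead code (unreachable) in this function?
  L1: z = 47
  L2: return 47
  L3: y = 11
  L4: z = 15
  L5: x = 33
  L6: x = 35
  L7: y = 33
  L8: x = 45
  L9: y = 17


Analyzing control flow:
  L1: reachable (before return)
  L2: reachable (return statement)
  L3: DEAD (after return at L2)
  L4: DEAD (after return at L2)
  L5: DEAD (after return at L2)
  L6: DEAD (after return at L2)
  L7: DEAD (after return at L2)
  L8: DEAD (after return at L2)
  L9: DEAD (after return at L2)
Return at L2, total lines = 9
Dead lines: L3 through L9
Count: 7

7


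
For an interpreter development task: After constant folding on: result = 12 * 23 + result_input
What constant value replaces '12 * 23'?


Identifying constant sub-expression:
  Original: result = 12 * 23 + result_input
  12 and 23 are both compile-time constants
  Evaluating: 12 * 23 = 276
  After folding: result = 276 + result_input

276


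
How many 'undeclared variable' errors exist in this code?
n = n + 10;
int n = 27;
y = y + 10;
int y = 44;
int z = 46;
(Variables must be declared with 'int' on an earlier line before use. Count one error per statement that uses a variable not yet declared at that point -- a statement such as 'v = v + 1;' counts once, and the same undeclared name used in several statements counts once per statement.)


Scanning code line by line:
  Line 1: use 'n' -> ERROR (undeclared)
  Line 2: declare 'n' -> declared = ['n']
  Line 3: use 'y' -> ERROR (undeclared)
  Line 4: declare 'y' -> declared = ['n', 'y']
  Line 5: declare 'z' -> declared = ['n', 'y', 'z']
Total undeclared variable errors: 2

2


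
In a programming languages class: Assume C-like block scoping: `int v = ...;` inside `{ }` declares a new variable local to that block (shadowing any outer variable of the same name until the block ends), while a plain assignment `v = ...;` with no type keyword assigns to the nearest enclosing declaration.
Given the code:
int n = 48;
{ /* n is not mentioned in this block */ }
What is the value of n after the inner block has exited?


Analyzing scoping rules:
Outer scope: declares n = 48
Inner block: n is neither redeclared nor assigned -> unchanged
After the block -> 48
Result: 48

48


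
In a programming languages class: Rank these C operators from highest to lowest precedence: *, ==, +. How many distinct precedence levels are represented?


Looking up precedence for each operator:
  * -> precedence 6
  == -> precedence 3
  + -> precedence 5
Sorted highest to lowest: *, +, ==
Distinct precedence values: [6, 5, 3]
Number of distinct levels: 3

3


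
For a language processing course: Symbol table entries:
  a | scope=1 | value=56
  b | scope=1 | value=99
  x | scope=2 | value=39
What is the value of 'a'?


Searching symbol table for 'a':
  a | scope=1 | value=56 <- MATCH
  b | scope=1 | value=99
  x | scope=2 | value=39
Found 'a' at scope 1 with value 56

56


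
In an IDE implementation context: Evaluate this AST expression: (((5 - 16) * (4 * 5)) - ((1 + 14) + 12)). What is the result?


Expression: (((5 - 16) * (4 * 5)) - ((1 + 14) + 12))
Evaluating step by step:
  5 - 16 = -11
  4 * 5 = 20
  -11 * 20 = -220
  1 + 14 = 15
  15 + 12 = 27
  -220 - 27 = -247
Result: -247

-247


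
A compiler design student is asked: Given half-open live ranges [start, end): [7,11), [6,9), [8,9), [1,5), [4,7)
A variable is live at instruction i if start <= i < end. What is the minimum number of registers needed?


Live ranges:
  Var0: [7, 11)
  Var1: [6, 9)
  Var2: [8, 9)
  Var3: [1, 5)
  Var4: [4, 7)
Sweep-line events (position, delta, active):
  pos=1 start -> active=1
  pos=4 start -> active=2
  pos=5 end -> active=1
  pos=6 start -> active=2
  pos=7 end -> active=1
  pos=7 start -> active=2
  pos=8 start -> active=3
  pos=9 end -> active=2
  pos=9 end -> active=1
  pos=11 end -> active=0
Maximum simultaneous active: 3
Minimum registers needed: 3

3


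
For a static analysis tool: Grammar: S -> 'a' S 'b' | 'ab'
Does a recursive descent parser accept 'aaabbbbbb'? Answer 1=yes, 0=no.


Grammar accepts strings of the form a^n b^n (n >= 1)
Word: 'aaabbbbbb'
Counting: 3 a's and 6 b's
Check: 3 == 6? No
Mismatch: a-count != b-count
Rejected

0


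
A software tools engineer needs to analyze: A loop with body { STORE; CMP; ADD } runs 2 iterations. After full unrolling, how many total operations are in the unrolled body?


Loop body operations: STORE, CMP, ADD (3 ops per iteration)
Unrolling 2 iterations:
  Iteration 1: STORE, CMP, ADD (3 ops)
  Iteration 2: STORE, CMP, ADD (3 ops)
Total: 2 iterations * 3 ops/iter = 6 operations

6


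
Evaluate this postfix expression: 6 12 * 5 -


Processing tokens left to right:
Push 6, Push 12
Pop 6 and 12, compute 6 * 12 = 72, push 72
Push 5
Pop 72 and 5, compute 72 - 5 = 67, push 67
Stack result: 67

67


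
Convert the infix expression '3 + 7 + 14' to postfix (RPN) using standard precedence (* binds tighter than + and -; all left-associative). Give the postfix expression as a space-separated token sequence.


Applying the shunting-yard algorithm:
  Operand 3 -> output
  Push '+' onto operator stack -> op-stack: [+]
  Operand 7 -> output
  See '+' (prec 1); top '+' (prec 1) >= it -> pop '+' to output
  Push '+' onto operator stack -> op-stack: [+]
  Operand 14 -> output
  End of input: pop '+' to output
Postfix result: 3 7 + 14 +

3 7 + 14 +


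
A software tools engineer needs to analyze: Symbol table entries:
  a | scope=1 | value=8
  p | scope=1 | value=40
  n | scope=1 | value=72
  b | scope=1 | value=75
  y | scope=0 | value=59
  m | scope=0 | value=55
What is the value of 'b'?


Searching symbol table for 'b':
  a | scope=1 | value=8
  p | scope=1 | value=40
  n | scope=1 | value=72
  b | scope=1 | value=75 <- MATCH
  y | scope=0 | value=59
  m | scope=0 | value=55
Found 'b' at scope 1 with value 75

75


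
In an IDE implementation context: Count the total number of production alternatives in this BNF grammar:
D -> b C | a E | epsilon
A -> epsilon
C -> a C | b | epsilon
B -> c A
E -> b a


Counting alternatives per rule:
  D: 3 alternative(s)
  A: 1 alternative(s)
  C: 3 alternative(s)
  B: 1 alternative(s)
  E: 1 alternative(s)
Sum: 3 + 1 + 3 + 1 + 1 = 9

9


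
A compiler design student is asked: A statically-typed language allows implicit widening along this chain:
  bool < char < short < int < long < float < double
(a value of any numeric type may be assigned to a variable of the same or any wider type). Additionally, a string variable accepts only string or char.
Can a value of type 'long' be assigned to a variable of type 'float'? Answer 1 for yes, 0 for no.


Target variable type: float
Source value type: long
Numeric ranks: long=4, float=5
Widening allowed iff rank(source) <= rank(target): 4 <= 5? Yes
Result: 1

1


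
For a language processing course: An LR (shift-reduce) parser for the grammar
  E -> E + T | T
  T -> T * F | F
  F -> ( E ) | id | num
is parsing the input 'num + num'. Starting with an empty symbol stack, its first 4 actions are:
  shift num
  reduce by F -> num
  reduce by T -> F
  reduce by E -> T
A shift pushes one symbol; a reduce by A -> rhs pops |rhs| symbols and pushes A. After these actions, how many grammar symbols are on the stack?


Tracking the symbol stack through each action:
  Action 1: shift 'num' : push -> stack = [num] (size 1)
  Action 2: reduce by F -> num : pop 1, push F -> stack = [F] (size 1)
  Action 3: reduce by T -> F : pop 1, push T -> stack = [T] (size 1)
  Action 4: reduce by E -> T : pop 1, push E -> stack = [E] (size 1)
Final stack size: 1

1


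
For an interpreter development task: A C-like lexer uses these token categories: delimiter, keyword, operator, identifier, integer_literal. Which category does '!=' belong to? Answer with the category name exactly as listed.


Token: '!='
Checking categories:
  identifier: no
  integer_literal: no
  operator: YES
  keyword: no
  delimiter: no
Category: operator

operator


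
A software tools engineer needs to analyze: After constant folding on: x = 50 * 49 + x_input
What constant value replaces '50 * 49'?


Identifying constant sub-expression:
  Original: x = 50 * 49 + x_input
  50 and 49 are both compile-time constants
  Evaluating: 50 * 49 = 2450
  After folding: x = 2450 + x_input

2450


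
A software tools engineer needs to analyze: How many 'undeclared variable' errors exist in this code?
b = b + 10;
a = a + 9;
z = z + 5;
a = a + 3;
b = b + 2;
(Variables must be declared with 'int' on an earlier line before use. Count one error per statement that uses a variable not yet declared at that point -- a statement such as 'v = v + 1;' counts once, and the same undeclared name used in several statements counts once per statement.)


Scanning code line by line:
  Line 1: use 'b' -> ERROR (undeclared)
  Line 2: use 'a' -> ERROR (undeclared)
  Line 3: use 'z' -> ERROR (undeclared)
  Line 4: use 'a' -> ERROR (undeclared)
  Line 5: use 'b' -> ERROR (undeclared)
Total undeclared variable errors: 5

5


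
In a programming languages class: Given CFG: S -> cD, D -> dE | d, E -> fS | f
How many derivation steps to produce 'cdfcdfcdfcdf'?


Grammar: S -> cD, D -> dE | d, E -> fS | f
Deriving 'cdfcdfcdfcdf':
Step 1: S -> cD => cD
Step 2: D -> dE => cdE
Step 3: E -> fS => cdfS
Step 4: S -> cD => cdfcD
Step 5: D -> dE => cdfcdE
Step 6: E -> fS => cdfcdfS
Step 7: S -> cD => cdfcdfcD
Step 8: D -> dE => cdfcdfcdE
Step 9: E -> fS => cdfcdfcdfS
Step 10: S -> cD => cdfcdfcdfcD
Step 11: D -> dE => cdfcdfcdfcdE
Step 12: E -> f => cdfcdfcdfcdf
Total derivation steps: 12

12


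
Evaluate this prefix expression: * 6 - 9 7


Parsing prefix expression: * 6 - 9 7
Step 1: Innermost operation '- 9 7'
  9 - 7 = 2
Step 2: Outer operation '* 6 [2]'
  6 * 2 = 12

12


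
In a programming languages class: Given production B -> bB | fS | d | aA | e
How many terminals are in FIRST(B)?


Production: B -> bB | fS | d | aA | e
Examining each alternative for leading terminals:
  B -> bB : first terminal = 'b'
  B -> fS : first terminal = 'f'
  B -> d : first terminal = 'd'
  B -> aA : first terminal = 'a'
  B -> e : first terminal = 'e'
FIRST(B) = {a, b, d, e, f}
Count: 5

5


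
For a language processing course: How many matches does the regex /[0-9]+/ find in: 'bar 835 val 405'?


Pattern: /[0-9]+/ (int literals)
Input: 'bar 835 val 405'
Scanning for matches:
  Match 1: '835'
  Match 2: '405'
Total matches: 2

2


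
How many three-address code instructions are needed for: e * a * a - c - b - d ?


Expression: e * a * a - c - b - d
Generating three-address code (respecting * over +/- precedence):
  Instruction 1: t1 = e * a
  Instruction 2: t2 = t1 * a
  Instruction 3: t3 = t2 - c
  Instruction 4: t4 = t3 - b
  Instruction 5: t5 = t4 - d
Total instructions: 5

5


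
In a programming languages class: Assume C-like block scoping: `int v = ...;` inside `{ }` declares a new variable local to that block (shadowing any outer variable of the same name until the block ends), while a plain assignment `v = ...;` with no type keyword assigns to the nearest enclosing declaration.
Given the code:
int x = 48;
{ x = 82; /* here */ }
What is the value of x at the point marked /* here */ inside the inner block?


Analyzing scoping rules:
Outer scope: declares x = 48
Inner block: 'x = 82;' has no type keyword, so it is an assignment to the outer x (no shadowing)
Inside the block, after the assignment -> 82
Result: 82

82


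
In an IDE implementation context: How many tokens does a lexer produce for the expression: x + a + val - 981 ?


Scanning 'x + a + val - 981'
Token 1: 'x' -> identifier
Token 2: '+' -> operator
Token 3: 'a' -> identifier
Token 4: '+' -> operator
Token 5: 'val' -> identifier
Token 6: '-' -> operator
Token 7: '981' -> integer_literal
Total tokens: 7

7


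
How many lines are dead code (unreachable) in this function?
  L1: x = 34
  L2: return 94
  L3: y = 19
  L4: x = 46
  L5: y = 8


Analyzing control flow:
  L1: reachable (before return)
  L2: reachable (return statement)
  L3: DEAD (after return at L2)
  L4: DEAD (after return at L2)
  L5: DEAD (after return at L2)
Return at L2, total lines = 5
Dead lines: L3 through L5
Count: 3

3


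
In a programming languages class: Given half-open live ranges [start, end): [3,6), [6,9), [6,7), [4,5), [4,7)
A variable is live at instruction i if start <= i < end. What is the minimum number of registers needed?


Live ranges:
  Var0: [3, 6)
  Var1: [6, 9)
  Var2: [6, 7)
  Var3: [4, 5)
  Var4: [4, 7)
Sweep-line events (position, delta, active):
  pos=3 start -> active=1
  pos=4 start -> active=2
  pos=4 start -> active=3
  pos=5 end -> active=2
  pos=6 end -> active=1
  pos=6 start -> active=2
  pos=6 start -> active=3
  pos=7 end -> active=2
  pos=7 end -> active=1
  pos=9 end -> active=0
Maximum simultaneous active: 3
Minimum registers needed: 3

3


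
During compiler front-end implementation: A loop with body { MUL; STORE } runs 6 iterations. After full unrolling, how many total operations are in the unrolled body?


Loop body operations: MUL, STORE (2 ops per iteration)
Unrolling 6 iterations:
  Iteration 1: MUL, STORE (2 ops)
  Iteration 2: MUL, STORE (2 ops)
  Iteration 3: MUL, STORE (2 ops)
  Iteration 4: MUL, STORE (2 ops)
  Iteration 5: MUL, STORE (2 ops)
  Iteration 6: MUL, STORE (2 ops)
Total: 6 iterations * 2 ops/iter = 12 operations

12


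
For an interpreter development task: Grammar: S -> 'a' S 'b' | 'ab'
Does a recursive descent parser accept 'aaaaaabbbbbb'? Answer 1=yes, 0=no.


Grammar accepts strings of the form a^n b^n (n >= 1)
Word: 'aaaaaabbbbbb'
Counting: 6 a's and 6 b's
Check: 6 == 6? Yes
Derivation (S -> aSb applied 5 time(s), then S -> ab): S => aSb => aaSbb => aaaSbbb => aaaaSbbbb => aaaaaSbbbbb => aaaaaabbbbbb
Accepted

1


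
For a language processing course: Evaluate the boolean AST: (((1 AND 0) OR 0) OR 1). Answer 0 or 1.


Step 1: Evaluate inner node
  1 AND 0 = 0
Step 2: Evaluate next node
  0 OR 0 = 0
Step 3: Evaluate root node
  0 OR 1 = 1

1


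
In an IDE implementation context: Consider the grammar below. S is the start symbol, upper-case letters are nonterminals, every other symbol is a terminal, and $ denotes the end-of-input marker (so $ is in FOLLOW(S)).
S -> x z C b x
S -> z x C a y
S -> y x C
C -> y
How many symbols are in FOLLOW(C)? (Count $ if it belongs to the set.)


S is the start symbol and does not occur in any rule body, so FOLLOW(S) = {$}.
Examining every occurrence of C in a rule body:
  S -> x z C b x : C is followed by terminal 'b' -> add 'b'
  S -> z x C a y : C is followed by terminal 'a' -> add 'a'
  S -> y x C : C is at the right end -> add FOLLOW(S) = {$}
  C -> y : C does not occur in the body -> contributes nothing
FOLLOW(C) = {a, b, $}
Count: 3

3


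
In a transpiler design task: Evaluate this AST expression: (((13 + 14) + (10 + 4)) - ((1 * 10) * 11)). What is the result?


Expression: (((13 + 14) + (10 + 4)) - ((1 * 10) * 11))
Evaluating step by step:
  13 + 14 = 27
  10 + 4 = 14
  27 + 14 = 41
  1 * 10 = 10
  10 * 11 = 110
  41 - 110 = -69
Result: -69

-69


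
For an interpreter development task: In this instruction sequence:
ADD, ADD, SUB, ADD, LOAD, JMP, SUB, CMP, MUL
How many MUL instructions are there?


Scanning instruction sequence for MUL:
  Position 1: ADD
  Position 2: ADD
  Position 3: SUB
  Position 4: ADD
  Position 5: LOAD
  Position 6: JMP
  Position 7: SUB
  Position 8: CMP
  Position 9: MUL <- MATCH
Matches at positions: [9]
Total MUL count: 1

1


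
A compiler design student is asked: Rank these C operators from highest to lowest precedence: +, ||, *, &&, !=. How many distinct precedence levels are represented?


Looking up precedence for each operator:
  + -> precedence 5
  || -> precedence 1
  * -> precedence 6
  && -> precedence 2
  != -> precedence 3
Sorted highest to lowest: *, +, !=, &&, ||
Distinct precedence values: [6, 5, 3, 2, 1]
Number of distinct levels: 5

5


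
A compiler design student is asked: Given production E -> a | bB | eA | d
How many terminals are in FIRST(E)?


Production: E -> a | bB | eA | d
Examining each alternative for leading terminals:
  E -> a : first terminal = 'a'
  E -> bB : first terminal = 'b'
  E -> eA : first terminal = 'e'
  E -> d : first terminal = 'd'
FIRST(E) = {a, b, d, e}
Count: 4

4


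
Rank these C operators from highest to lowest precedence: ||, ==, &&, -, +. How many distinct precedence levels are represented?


Looking up precedence for each operator:
  || -> precedence 1
  == -> precedence 3
  && -> precedence 2
  - -> precedence 5
  + -> precedence 5
Sorted highest to lowest: -, +, ==, &&, ||
Distinct precedence values: [5, 3, 2, 1]
Number of distinct levels: 4

4


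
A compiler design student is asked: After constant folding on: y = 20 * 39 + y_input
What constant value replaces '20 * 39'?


Identifying constant sub-expression:
  Original: y = 20 * 39 + y_input
  20 and 39 are both compile-time constants
  Evaluating: 20 * 39 = 780
  After folding: y = 780 + y_input

780


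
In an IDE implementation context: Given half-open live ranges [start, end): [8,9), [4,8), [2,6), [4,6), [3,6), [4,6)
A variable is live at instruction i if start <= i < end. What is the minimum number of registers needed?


Live ranges:
  Var0: [8, 9)
  Var1: [4, 8)
  Var2: [2, 6)
  Var3: [4, 6)
  Var4: [3, 6)
  Var5: [4, 6)
Sweep-line events (position, delta, active):
  pos=2 start -> active=1
  pos=3 start -> active=2
  pos=4 start -> active=3
  pos=4 start -> active=4
  pos=4 start -> active=5
  pos=6 end -> active=4
  pos=6 end -> active=3
  pos=6 end -> active=2
  pos=6 end -> active=1
  pos=8 end -> active=0
  pos=8 start -> active=1
  pos=9 end -> active=0
Maximum simultaneous active: 5
Minimum registers needed: 5

5


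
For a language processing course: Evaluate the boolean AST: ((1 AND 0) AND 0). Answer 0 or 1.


Step 1: Evaluate inner node
  1 AND 0 = 0
Step 2: Evaluate root node
  0 AND 0 = 0

0


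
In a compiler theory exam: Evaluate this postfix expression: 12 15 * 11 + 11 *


Processing tokens left to right:
Push 12, Push 15
Pop 12 and 15, compute 12 * 15 = 180, push 180
Push 11
Pop 180 and 11, compute 180 + 11 = 191, push 191
Push 11
Pop 191 and 11, compute 191 * 11 = 2101, push 2101
Stack result: 2101

2101


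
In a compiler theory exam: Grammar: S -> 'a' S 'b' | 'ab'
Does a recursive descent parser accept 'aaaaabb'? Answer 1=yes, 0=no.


Grammar accepts strings of the form a^n b^n (n >= 1)
Word: 'aaaaabb'
Counting: 5 a's and 2 b's
Check: 5 == 2? No
Mismatch: a-count != b-count
Rejected

0


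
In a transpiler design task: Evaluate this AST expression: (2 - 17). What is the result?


Expression: (2 - 17)
Evaluating step by step:
  2 - 17 = -15
Result: -15

-15


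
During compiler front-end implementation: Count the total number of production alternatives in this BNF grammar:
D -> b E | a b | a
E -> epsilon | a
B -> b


Counting alternatives per rule:
  D: 3 alternative(s)
  E: 2 alternative(s)
  B: 1 alternative(s)
Sum: 3 + 2 + 1 = 6

6


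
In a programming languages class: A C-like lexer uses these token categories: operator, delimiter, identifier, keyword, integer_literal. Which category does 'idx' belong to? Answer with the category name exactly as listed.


Token: 'idx'
Checking categories:
  identifier: YES
  integer_literal: no
  operator: no
  keyword: no
  delimiter: no
Category: identifier

identifier


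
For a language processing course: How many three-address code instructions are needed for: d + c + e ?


Expression: d + c + e
Generating three-address code (respecting * over +/- precedence):
  Instruction 1: t1 = d + c
  Instruction 2: t2 = t1 + e
Total instructions: 2

2


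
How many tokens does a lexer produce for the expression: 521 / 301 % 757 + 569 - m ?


Scanning '521 / 301 % 757 + 569 - m'
Token 1: '521' -> integer_literal
Token 2: '/' -> operator
Token 3: '301' -> integer_literal
Token 4: '%' -> operator
Token 5: '757' -> integer_literal
Token 6: '+' -> operator
Token 7: '569' -> integer_literal
Token 8: '-' -> operator
Token 9: 'm' -> identifier
Total tokens: 9

9


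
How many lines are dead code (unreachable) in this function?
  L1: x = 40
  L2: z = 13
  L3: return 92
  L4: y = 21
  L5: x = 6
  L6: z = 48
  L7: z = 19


Analyzing control flow:
  L1: reachable (before return)
  L2: reachable (before return)
  L3: reachable (return statement)
  L4: DEAD (after return at L3)
  L5: DEAD (after return at L3)
  L6: DEAD (after return at L3)
  L7: DEAD (after return at L3)
Return at L3, total lines = 7
Dead lines: L4 through L7
Count: 4

4


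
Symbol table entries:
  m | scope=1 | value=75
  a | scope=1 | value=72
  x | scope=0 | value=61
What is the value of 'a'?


Searching symbol table for 'a':
  m | scope=1 | value=75
  a | scope=1 | value=72 <- MATCH
  x | scope=0 | value=61
Found 'a' at scope 1 with value 72

72


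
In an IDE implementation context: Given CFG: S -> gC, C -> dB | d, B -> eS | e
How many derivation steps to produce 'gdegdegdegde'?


Grammar: S -> gC, C -> dB | d, B -> eS | e
Deriving 'gdegdegdegde':
Step 1: S -> gC => gC
Step 2: C -> dB => gdB
Step 3: B -> eS => gdeS
Step 4: S -> gC => gdegC
Step 5: C -> dB => gdegdB
Step 6: B -> eS => gdegdeS
Step 7: S -> gC => gdegdegC
Step 8: C -> dB => gdegdegdB
Step 9: B -> eS => gdegdegdeS
Step 10: S -> gC => gdegdegdegC
Step 11: C -> dB => gdegdegdegdB
Step 12: B -> e => gdegdegdegde
Total derivation steps: 12

12


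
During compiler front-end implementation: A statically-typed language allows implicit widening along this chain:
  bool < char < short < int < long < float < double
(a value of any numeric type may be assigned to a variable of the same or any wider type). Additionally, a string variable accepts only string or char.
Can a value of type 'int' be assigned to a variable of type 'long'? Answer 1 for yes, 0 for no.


Target variable type: long
Source value type: int
Numeric ranks: int=3, long=4
Widening allowed iff rank(source) <= rank(target): 3 <= 4? Yes
Result: 1

1


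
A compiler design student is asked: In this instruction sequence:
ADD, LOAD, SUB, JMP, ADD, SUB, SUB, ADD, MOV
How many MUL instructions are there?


Scanning instruction sequence for MUL:
  Position 1: ADD
  Position 2: LOAD
  Position 3: SUB
  Position 4: JMP
  Position 5: ADD
  Position 6: SUB
  Position 7: SUB
  Position 8: ADD
  Position 9: MOV
Matches at positions: []
Total MUL count: 0

0


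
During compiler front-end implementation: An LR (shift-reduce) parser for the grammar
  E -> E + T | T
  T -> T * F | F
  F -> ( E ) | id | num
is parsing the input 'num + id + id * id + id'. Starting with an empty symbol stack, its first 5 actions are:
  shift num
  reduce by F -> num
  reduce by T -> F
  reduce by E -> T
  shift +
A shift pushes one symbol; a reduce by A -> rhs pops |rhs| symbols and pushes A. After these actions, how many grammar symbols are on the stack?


Tracking the symbol stack through each action:
  Action 1: shift 'num' : push -> stack = [num] (size 1)
  Action 2: reduce by F -> num : pop 1, push F -> stack = [F] (size 1)
  Action 3: reduce by T -> F : pop 1, push T -> stack = [T] (size 1)
  Action 4: reduce by E -> T : pop 1, push E -> stack = [E] (size 1)
  Action 5: shift '+' : push -> stack = [E, +] (size 2)
Final stack size: 2

2


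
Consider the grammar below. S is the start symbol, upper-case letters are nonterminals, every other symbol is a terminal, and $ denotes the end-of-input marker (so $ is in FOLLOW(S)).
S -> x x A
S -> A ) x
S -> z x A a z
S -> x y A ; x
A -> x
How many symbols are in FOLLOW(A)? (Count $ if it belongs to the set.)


S is the start symbol and does not occur in any rule body, so FOLLOW(S) = {$}.
Examining every occurrence of A in a rule body:
  S -> x x A : A is at the right end -> add FOLLOW(S) = {$}
  S -> A ) x : A is followed by terminal ')' -> add ')'
  S -> z x A a z : A is followed by terminal 'a' -> add 'a'
  S -> x y A ; x : A is followed by terminal ';' -> add ';'
  A -> x : A does not occur in the body -> contributes nothing
FOLLOW(A) = {), ;, a, $}
Count: 4

4


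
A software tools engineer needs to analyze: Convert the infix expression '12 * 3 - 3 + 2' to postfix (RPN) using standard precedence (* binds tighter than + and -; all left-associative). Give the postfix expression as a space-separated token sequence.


Applying the shunting-yard algorithm:
  Operand 12 -> output
  Push '*' onto operator stack -> op-stack: [*]
  Operand 3 -> output
  See '-' (prec 1); top '*' (prec 2) >= it -> pop '*' to output
  Push '-' onto operator stack -> op-stack: [-]
  Operand 3 -> output
  See '+' (prec 1); top '-' (prec 1) >= it -> pop '-' to output
  Push '+' onto operator stack -> op-stack: [+]
  Operand 2 -> output
  End of input: pop '+' to output
Postfix result: 12 3 * 3 - 2 +

12 3 * 3 - 2 +


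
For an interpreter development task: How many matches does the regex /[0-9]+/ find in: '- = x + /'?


Pattern: /[0-9]+/ (int literals)
Input: '- = x + /'
Scanning for matches:
Total matches: 0

0


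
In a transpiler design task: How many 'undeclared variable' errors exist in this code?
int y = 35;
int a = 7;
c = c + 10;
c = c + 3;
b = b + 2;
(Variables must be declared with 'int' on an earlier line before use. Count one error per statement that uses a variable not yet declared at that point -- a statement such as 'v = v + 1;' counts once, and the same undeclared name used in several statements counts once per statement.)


Scanning code line by line:
  Line 1: declare 'y' -> declared = ['y']
  Line 2: declare 'a' -> declared = ['a', 'y']
  Line 3: use 'c' -> ERROR (undeclared)
  Line 4: use 'c' -> ERROR (undeclared)
  Line 5: use 'b' -> ERROR (undeclared)
Total undeclared variable errors: 3

3


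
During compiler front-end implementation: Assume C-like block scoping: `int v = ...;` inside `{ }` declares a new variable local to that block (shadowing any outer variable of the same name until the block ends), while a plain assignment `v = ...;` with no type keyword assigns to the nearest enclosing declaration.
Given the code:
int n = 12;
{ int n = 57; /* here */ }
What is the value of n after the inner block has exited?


Analyzing scoping rules:
Outer scope: declares n = 12
Inner block: 'int n = 57;' declares a NEW n that shadows the outer one
When the block exits the inner n goes out of scope; the outer n was never modified -> 12
Result: 12

12


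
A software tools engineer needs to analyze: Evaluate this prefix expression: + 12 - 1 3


Parsing prefix expression: + 12 - 1 3
Step 1: Innermost operation '- 1 3'
  1 - 3 = -2
Step 2: Outer operation '+ 12 [-2]'
  12 + -2 = 10

10


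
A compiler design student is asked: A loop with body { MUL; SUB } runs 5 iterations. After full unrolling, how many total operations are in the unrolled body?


Loop body operations: MUL, SUB (2 ops per iteration)
Unrolling 5 iterations:
  Iteration 1: MUL, SUB (2 ops)
  Iteration 2: MUL, SUB (2 ops)
  Iteration 3: MUL, SUB (2 ops)
  Iteration 4: MUL, SUB (2 ops)
  Iteration 5: MUL, SUB (2 ops)
Total: 5 iterations * 2 ops/iter = 10 operations

10


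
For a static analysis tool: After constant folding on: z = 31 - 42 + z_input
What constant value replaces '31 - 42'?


Identifying constant sub-expression:
  Original: z = 31 - 42 + z_input
  31 and 42 are both compile-time constants
  Evaluating: 31 - 42 = -11
  After folding: z = -11 + z_input

-11


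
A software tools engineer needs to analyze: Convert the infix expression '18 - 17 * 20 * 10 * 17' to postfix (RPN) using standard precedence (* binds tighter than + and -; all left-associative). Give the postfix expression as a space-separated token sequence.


Applying the shunting-yard algorithm:
  Operand 18 -> output
  Push '-' onto operator stack -> op-stack: [-]
  Operand 17 -> output
  Push '*' onto operator stack -> op-stack: [-, *]
  Operand 20 -> output
  See '*' (prec 2); top '*' (prec 2) >= it -> pop '*' to output
  Push '*' onto operator stack -> op-stack: [-, *]
  Operand 10 -> output
  See '*' (prec 2); top '*' (prec 2) >= it -> pop '*' to output
  Push '*' onto operator stack -> op-stack: [-, *]
  Operand 17 -> output
  End of input: pop '*' to output
  End of input: pop '-' to output
Postfix result: 18 17 20 * 10 * 17 * -

18 17 20 * 10 * 17 * -


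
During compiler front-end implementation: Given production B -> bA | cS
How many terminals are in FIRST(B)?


Production: B -> bA | cS
Examining each alternative for leading terminals:
  B -> bA : first terminal = 'b'
  B -> cS : first terminal = 'c'
FIRST(B) = {b, c}
Count: 2

2


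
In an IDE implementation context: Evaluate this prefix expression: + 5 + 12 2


Parsing prefix expression: + 5 + 12 2
Step 1: Innermost operation '+ 12 2'
  12 + 2 = 14
Step 2: Outer operation '+ 5 [14]'
  5 + 14 = 19

19


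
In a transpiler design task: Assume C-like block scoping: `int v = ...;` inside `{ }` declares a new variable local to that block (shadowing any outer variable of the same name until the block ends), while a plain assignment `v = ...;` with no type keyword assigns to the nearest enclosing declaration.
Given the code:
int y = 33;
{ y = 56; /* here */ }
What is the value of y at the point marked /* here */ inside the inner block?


Analyzing scoping rules:
Outer scope: declares y = 33
Inner block: 'y = 56;' has no type keyword, so it is an assignment to the outer y (no shadowing)
Inside the block, after the assignment -> 56
Result: 56

56


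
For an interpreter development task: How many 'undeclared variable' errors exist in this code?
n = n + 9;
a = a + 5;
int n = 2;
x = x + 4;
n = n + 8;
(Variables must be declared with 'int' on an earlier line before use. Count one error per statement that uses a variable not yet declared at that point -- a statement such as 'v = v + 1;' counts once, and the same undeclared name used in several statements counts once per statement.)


Scanning code line by line:
  Line 1: use 'n' -> ERROR (undeclared)
  Line 2: use 'a' -> ERROR (undeclared)
  Line 3: declare 'n' -> declared = ['n']
  Line 4: use 'x' -> ERROR (undeclared)
  Line 5: use 'n' -> OK (declared)
Total undeclared variable errors: 3

3


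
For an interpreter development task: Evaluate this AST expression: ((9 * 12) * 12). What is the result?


Expression: ((9 * 12) * 12)
Evaluating step by step:
  9 * 12 = 108
  108 * 12 = 1296
Result: 1296

1296


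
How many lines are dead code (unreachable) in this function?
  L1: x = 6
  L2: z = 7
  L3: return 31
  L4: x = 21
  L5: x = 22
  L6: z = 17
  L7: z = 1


Analyzing control flow:
  L1: reachable (before return)
  L2: reachable (before return)
  L3: reachable (return statement)
  L4: DEAD (after return at L3)
  L5: DEAD (after return at L3)
  L6: DEAD (after return at L3)
  L7: DEAD (after return at L3)
Return at L3, total lines = 7
Dead lines: L4 through L7
Count: 4

4


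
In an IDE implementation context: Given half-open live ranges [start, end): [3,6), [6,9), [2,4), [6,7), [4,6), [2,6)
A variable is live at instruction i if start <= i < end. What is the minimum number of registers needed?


Live ranges:
  Var0: [3, 6)
  Var1: [6, 9)
  Var2: [2, 4)
  Var3: [6, 7)
  Var4: [4, 6)
  Var5: [2, 6)
Sweep-line events (position, delta, active):
  pos=2 start -> active=1
  pos=2 start -> active=2
  pos=3 start -> active=3
  pos=4 end -> active=2
  pos=4 start -> active=3
  pos=6 end -> active=2
  pos=6 end -> active=1
  pos=6 end -> active=0
  pos=6 start -> active=1
  pos=6 start -> active=2
  pos=7 end -> active=1
  pos=9 end -> active=0
Maximum simultaneous active: 3
Minimum registers needed: 3

3


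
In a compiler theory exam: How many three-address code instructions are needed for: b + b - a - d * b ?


Expression: b + b - a - d * b
Generating three-address code (respecting * over +/- precedence):
  Instruction 1: t1 = d * b
  Instruction 2: t2 = b + b
  Instruction 3: t3 = t2 - a
  Instruction 4: t4 = t3 - t1
Total instructions: 4

4


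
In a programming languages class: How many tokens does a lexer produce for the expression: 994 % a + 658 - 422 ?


Scanning '994 % a + 658 - 422'
Token 1: '994' -> integer_literal
Token 2: '%' -> operator
Token 3: 'a' -> identifier
Token 4: '+' -> operator
Token 5: '658' -> integer_literal
Token 6: '-' -> operator
Token 7: '422' -> integer_literal
Total tokens: 7

7


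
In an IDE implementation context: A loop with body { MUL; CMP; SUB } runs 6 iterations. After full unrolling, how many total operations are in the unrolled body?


Loop body operations: MUL, CMP, SUB (3 ops per iteration)
Unrolling 6 iterations:
  Iteration 1: MUL, CMP, SUB (3 ops)
  Iteration 2: MUL, CMP, SUB (3 ops)
  Iteration 3: MUL, CMP, SUB (3 ops)
  Iteration 4: MUL, CMP, SUB (3 ops)
  Iteration 5: MUL, CMP, SUB (3 ops)
  Iteration 6: MUL, CMP, SUB (3 ops)
Total: 6 iterations * 3 ops/iter = 18 operations

18


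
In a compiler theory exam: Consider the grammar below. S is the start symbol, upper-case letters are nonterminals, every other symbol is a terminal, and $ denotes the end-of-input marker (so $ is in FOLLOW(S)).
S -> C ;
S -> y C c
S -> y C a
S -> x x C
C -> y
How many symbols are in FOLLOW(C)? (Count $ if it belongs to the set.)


S is the start symbol and does not occur in any rule body, so FOLLOW(S) = {$}.
Examining every occurrence of C in a rule body:
  S -> C ; : C is followed by terminal ';' -> add ';'
  S -> y C c : C is followed by terminal 'c' -> add 'c'
  S -> y C a : C is followed by terminal 'a' -> add 'a'
  S -> x x C : C is at the right end -> add FOLLOW(S) = {$}
  C -> y : C does not occur in the body -> contributes nothing
FOLLOW(C) = {;, a, c, $}
Count: 4

4


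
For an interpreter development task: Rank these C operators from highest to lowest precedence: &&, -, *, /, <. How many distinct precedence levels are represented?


Looking up precedence for each operator:
  && -> precedence 2
  - -> precedence 5
  * -> precedence 6
  / -> precedence 6
  < -> precedence 4
Sorted highest to lowest: *, /, -, <, &&
Distinct precedence values: [6, 5, 4, 2]
Number of distinct levels: 4

4


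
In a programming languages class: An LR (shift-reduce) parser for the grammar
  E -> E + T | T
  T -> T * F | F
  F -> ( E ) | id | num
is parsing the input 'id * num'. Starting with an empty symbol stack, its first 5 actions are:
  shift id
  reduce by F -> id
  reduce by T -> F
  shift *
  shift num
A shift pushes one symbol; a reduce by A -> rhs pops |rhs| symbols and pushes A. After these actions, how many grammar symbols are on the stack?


Tracking the symbol stack through each action:
  Action 1: shift 'id' : push -> stack = [id] (size 1)
  Action 2: reduce by F -> id : pop 1, push F -> stack = [F] (size 1)
  Action 3: reduce by T -> F : pop 1, push T -> stack = [T] (size 1)
  Action 4: shift '*' : push -> stack = [T, *] (size 2)
  Action 5: shift 'num' : push -> stack = [T, *, num] (size 3)
Final stack size: 3

3


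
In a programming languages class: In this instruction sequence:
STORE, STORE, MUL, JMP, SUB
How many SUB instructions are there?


Scanning instruction sequence for SUB:
  Position 1: STORE
  Position 2: STORE
  Position 3: MUL
  Position 4: JMP
  Position 5: SUB <- MATCH
Matches at positions: [5]
Total SUB count: 1

1


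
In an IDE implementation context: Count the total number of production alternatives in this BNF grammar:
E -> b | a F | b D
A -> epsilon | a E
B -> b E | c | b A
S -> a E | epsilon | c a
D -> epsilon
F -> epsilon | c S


Counting alternatives per rule:
  E: 3 alternative(s)
  A: 2 alternative(s)
  B: 3 alternative(s)
  S: 3 alternative(s)
  D: 1 alternative(s)
  F: 2 alternative(s)
Sum: 3 + 2 + 3 + 3 + 1 + 2 = 14

14


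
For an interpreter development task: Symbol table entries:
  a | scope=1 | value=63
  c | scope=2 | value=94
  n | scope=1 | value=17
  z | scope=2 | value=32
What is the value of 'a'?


Searching symbol table for 'a':
  a | scope=1 | value=63 <- MATCH
  c | scope=2 | value=94
  n | scope=1 | value=17
  z | scope=2 | value=32
Found 'a' at scope 1 with value 63

63


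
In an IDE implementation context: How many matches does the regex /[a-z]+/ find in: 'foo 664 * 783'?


Pattern: /[a-z]+/ (identifiers)
Input: 'foo 664 * 783'
Scanning for matches:
  Match 1: 'foo'
Total matches: 1

1


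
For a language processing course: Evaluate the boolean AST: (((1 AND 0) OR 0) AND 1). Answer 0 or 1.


Step 1: Evaluate inner node
  1 AND 0 = 0
Step 2: Evaluate next node
  0 OR 0 = 0
Step 3: Evaluate root node
  0 AND 1 = 0

0


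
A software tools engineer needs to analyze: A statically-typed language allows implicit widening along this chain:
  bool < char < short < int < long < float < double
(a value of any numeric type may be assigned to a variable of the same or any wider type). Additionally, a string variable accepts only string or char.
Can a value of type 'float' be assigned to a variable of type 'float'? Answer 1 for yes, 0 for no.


Target variable type: float
Source value type: float
Numeric ranks: float=5, float=5
Widening allowed iff rank(source) <= rank(target): 5 <= 5? Yes
Result: 1

1
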